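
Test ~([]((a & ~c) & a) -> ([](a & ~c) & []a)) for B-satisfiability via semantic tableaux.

1. ~([]((a & ~c) & a) -> ([](a & ~c) & []a)), 0
2. []((a & ~c) & a), 0
3. ~([](a & ~c) & []a), 0
4. (a & ~c) & a, 0
5. a & ~c, 0
6. a, 0
7. ~c, 0
8. ~[](a & ~c), 0
9. ~(a & ~c), 1
10. (a & ~c) & a, 1
11. a & ~c, 1
12. a, 1
13. ~c, 1
14. c, 1
Accessibility: 0R0, 0R1, 1R0, 1R1
Branch closes: c and ~c both at 1.
All branches of the tableau close; one closing branch shown above.

Unsatisfiable (every branch closes)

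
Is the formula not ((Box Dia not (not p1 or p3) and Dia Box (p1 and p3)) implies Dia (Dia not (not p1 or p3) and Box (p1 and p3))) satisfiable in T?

No, unsatisfiable

1. not ((Box Dia not (not p1 or p3) and Dia Box (p1 and p3)) implies Dia (Dia not (not p1 or p3) and Box (p1 and p3))), 0
2. Box Dia not (not p1 or p3) and Dia Box (p1 and p3), 0
3. not Dia (Dia not (not p1 or p3) and Box (p1 and p3)), 0
4. Box Dia not (not p1 or p3), 0
5. Dia Box (p1 and p3), 0
6. not (Dia not (not p1 or p3) and Box (p1 and p3)), 0
7. Dia not (not p1 or p3), 0
8. not Box (p1 and p3), 0
9. Box (p1 and p3), 1
10. not (Dia not (not p1 or p3) and Box (p1 and p3)), 1
11. Dia not (not p1 or p3), 1
12. p1 and p3, 1
13. p1, 1
14. p3, 1
15. not Dia not (not p1 or p3), 1
16. not p1 or p3, 1
17. not (not p1 or p3), 2
18. p1, 2
19. not p3, 2
20. not (Dia not (not p1 or p3) and Box (p1 and p3)), 2
21. Dia not (not p1 or p3), 2
22. not Box (p1 and p3), 2
23. not (p1 and p3), 3
24. not (Dia not (not p1 or p3) and Box (p1 and p3)), 3
25. Dia not (not p1 or p3), 3
26. not p3, 3
27. not Dia not (not p1 or p3), 3
28. not p1 or p3, 3
29. not p1, 3
30. not (not p1 or p3), 4
31. p1, 4
32. not p3, 4
33. p1 and p3, 4
34. p3, 4
Accessibility: 0R0, 0R1, 0R2, 0R3, 1R1, 1R4, 2R2, 3R3, 4R4
Branch closes: p3 and not p3 both at 4.
Every branch closes; the branch above is one of them.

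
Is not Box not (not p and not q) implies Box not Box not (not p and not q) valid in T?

Tableau for the negation not (not Box not (not p and not q) implies Box not Box not (not p and not q)):
1. not (not Box not (not p and not q) implies Box not Box not (not p and not q)), w0
2. not Box not (not p and not q), w0
3. not Box not Box not (not p and not q), w0
4. not p and not q, w1
5. not p, w1
6. not q, w1
7. Box not (not p and not q), w2
8. not (not p and not q), w2
9. q, w2
Accessibility: w0Rw0, w0Rw1, w0Rw2, w1Rw1, w2Rw2
The negation has an open branch (countermodel exists).

Not valid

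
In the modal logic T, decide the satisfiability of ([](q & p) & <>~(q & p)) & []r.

1. ([](q & p) & <>~(q & p)) & []r, 0
2. [](q & p) & <>~(q & p), 0
3. []r, 0
4. [](q & p), 0
5. <>~(q & p), 0
6. r, 0
7. q & p, 0
8. q, 0
9. p, 0
10. ~(q & p), 1
11. r, 1
12. q & p, 1
13. q, 1
14. p, 1
15. ~p, 1
Accessibility: 0R0, 0R1, 1R1
Branch closes: p and ~p both at 1.
All branches of the tableau close; one closing branch shown above.

Unsatisfiable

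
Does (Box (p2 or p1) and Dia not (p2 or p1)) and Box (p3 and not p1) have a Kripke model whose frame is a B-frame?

Unsatisfiable

1. (Box (p2 or p1) and Dia not (p2 or p1)) and Box (p3 and not p1), w0
2. Box (p2 or p1) and Dia not (p2 or p1), w0
3. Box (p3 and not p1), w0
4. Box (p2 or p1), w0
5. Dia not (p2 or p1), w0
6. p3 and not p1, w0
7. p3, w0
8. not p1, w0
9. p2 or p1, w0
10. p2, w0
11. not (p2 or p1), w1
12. not p2, w1
13. not p1, w1
14. p3 and not p1, w1
15. p3, w1
16. p2 or p1, w1
17. p1, w1
Accessibility: w0Rw0, w0Rw1, w1Rw0, w1Rw1
Branch closes: p1 and not p1 both at w1.
Every branch closes; the branch above is one of them.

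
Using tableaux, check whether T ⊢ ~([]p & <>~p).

Tableau for the negation []p & <>~p:
1. []p & <>~p, w0
2. []p, w0
3. <>~p, w0
4. p, w0
5. ~p, w1
6. p, w1
Accessibility: w0Rw0, w0Rw1, w1Rw1
Branch closes: p and ~p both at w1.
All branches of the negation close; one closing branch shown above.

Valid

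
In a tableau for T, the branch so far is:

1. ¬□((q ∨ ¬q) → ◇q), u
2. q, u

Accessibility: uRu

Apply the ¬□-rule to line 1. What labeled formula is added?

a fresh world v with uRv, and ¬((q ∨ ¬q) → ◇q) at v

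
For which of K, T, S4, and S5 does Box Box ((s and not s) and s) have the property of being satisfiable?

T-tableau for the formula:
1. Box Box ((s and not s) and s), w0
2. Box ((s and not s) and s), w0   [Box-rule on 1 via w0Rw0]
3. (s and not s) and s, w0   [Box-rule on 2 via w0Rw0]
4. s and not s, w0   [and-rule on 3]
5. s, w0   [and-rule on 3]
6. not s, w0   [and-rule on 4]
Accessibility: w0Rw0
Branch closes: s and not s both at w0.
Every branch closes (one shown): unsatisfiable in T, hence also in S4, S5 (every S4/S5-frame is a T-frame).
K-tableau for the formula:
1. Box Box ((s and not s) and s), w0
Complete open branch: satisfiable in K.

K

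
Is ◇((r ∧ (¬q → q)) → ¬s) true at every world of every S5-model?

Tableau for the negation ¬◇((r ∧ (¬q → q)) → ¬s):
1. ¬◇((r ∧ (¬q → q)) → ¬s), w0
2. ¬((r ∧ (¬q → q)) → ¬s), w0
3. r ∧ (¬q → q), w0
4. s, w0
5. r, w0
6. ¬q → q, w0
7. q, w0
Accessibility: w0Rw0
The negation has an open branch (countermodel exists).

Not valid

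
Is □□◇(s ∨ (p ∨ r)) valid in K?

No, not valid

Tableau for the negation ¬□□◇(s ∨ (p ∨ r)):
1. ¬□□◇(s ∨ (p ∨ r)), 0
2. ¬□◇(s ∨ (p ∨ r)), 1
3. ¬◇(s ∨ (p ∨ r)), 2
Accessibility: 0R1, 1R2
The negation has an open branch (countermodel exists).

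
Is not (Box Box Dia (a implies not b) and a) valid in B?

Tableau for the negation Box Box Dia (a implies not b) and a:
1. Box Box Dia (a implies not b) and a, u
2. Box Box Dia (a implies not b), u   [and-rule on 1]
3. a, u   [and-rule on 1]
4. Box Dia (a implies not b), u   [Box-rule on 2 via uRu]
5. Dia (a implies not b), u   [Box-rule on 4 via uRu]
6. a implies not b, v   [Dia-rule on 5: fresh world v, uRv]
7. Box Dia (a implies not b), v   [Box-rule on 2 via uRv]
8. Dia (a implies not b), v   [Box-rule on 4 via uRv]
9. not b, v   [implies-rule on 6 (branches; this branch)]
10. a implies not b, w   [Dia-rule on 8: fresh world w, vRw]
11. Dia (a implies not b), w   [Box-rule on 7 via vRw]
12. not b, w   [implies-rule on 10 (branches; this branch)]
13. a implies not b, x   [Dia-rule on 11: fresh world x, wRx]
14. not b, x   [implies-rule on 13 (branches; this branch)]
Accessibility: uRu, uRv, vRu, vRv, vRw, wRv, wRw, wRx, xRw, xRx
The negation has an open branch (countermodel exists).

Not valid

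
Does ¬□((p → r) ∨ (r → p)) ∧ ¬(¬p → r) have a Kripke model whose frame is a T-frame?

Unsatisfiable

1. ¬□((p → r) ∨ (r → p)) ∧ ¬(¬p → r), 0
2. ¬□((p → r) ∨ (r → p)), 0
3. ¬(¬p → r), 0
4. ¬p, 0
5. ¬r, 0
6. ¬((p → r) ∨ (r → p)), 1
7. ¬(p → r), 1
8. ¬(r → p), 1
9. p, 1
10. ¬r, 1
11. r, 1
12. ¬p, 1
Accessibility: 0R0, 0R1, 1R1
Branch closes: r and ¬r both at 1.
All branches of the tableau close; one closing branch shown above.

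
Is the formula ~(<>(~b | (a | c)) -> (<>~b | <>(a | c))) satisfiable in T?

Unsatisfiable (every branch closes)

1. ~(<>(~b | (a | c)) -> (<>~b | <>(a | c))), 0
2. <>(~b | (a | c)), 0
3. ~(<>~b | <>(a | c)), 0
4. ~<>~b, 0
5. ~<>(a | c), 0
6. b, 0
7. ~(a | c), 0
8. ~a, 0
9. ~c, 0
10. ~b | (a | c), 1
11. b, 1
12. ~(a | c), 1
13. ~a, 1
14. ~c, 1
15. a | c, 1
16. c, 1
Accessibility: 0R0, 0R1, 1R1
Branch closes: c and ~c both at 1.
(One branch shown.) All branches close.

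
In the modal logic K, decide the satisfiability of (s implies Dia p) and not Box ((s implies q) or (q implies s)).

1. (s implies Dia p) and not Box ((s implies q) or (q implies s)), w0
2. s implies Dia p, w0
3. not Box ((s implies q) or (q implies s)), w0
4. Dia p, w0
5. not ((s implies q) or (q implies s)), w1
6. not (s implies q), w1
7. not (q implies s), w1
8. s, w1
9. not q, w1
10. q, w1
11. not s, w1
Accessibility: w0Rw1
Branch closes: q and not q both at w1.
Every branch closes; the branch above is one of them.

No, unsatisfiable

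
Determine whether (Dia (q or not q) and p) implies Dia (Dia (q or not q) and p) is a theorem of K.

No, not valid

Tableau for the negation not ((Dia (q or not q) and p) implies Dia (Dia (q or not q) and p)):
1. not ((Dia (q or not q) and p) implies Dia (Dia (q or not q) and p)), w0
2. Dia (q or not q) and p, w0
3. not Dia (Dia (q or not q) and p), w0
4. Dia (q or not q), w0
5. p, w0
6. q or not q, w1
7. not (Dia (q or not q) and p), w1
8. not q, w1
9. not p, w1
Accessibility: w0Rw1
The negation has an open branch (countermodel exists).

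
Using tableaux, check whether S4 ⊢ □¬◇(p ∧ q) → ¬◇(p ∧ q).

Tableau for the negation ¬(□¬◇(p ∧ q) → ¬◇(p ∧ q)):
1. ¬(□¬◇(p ∧ q) → ¬◇(p ∧ q)), u
2. □¬◇(p ∧ q), u
3. ◇(p ∧ q), u
4. ¬◇(p ∧ q), u
5. ¬(p ∧ q), u
6. ¬q, u
7. p ∧ q, v
8. p, v
9. q, v
10. ¬◇(p ∧ q), v
11. ¬(p ∧ q), v
12. ¬q, v
Accessibility: uRu, uRv, vRv
Branch closes: q and ¬q both at v.
Every branch of the negation's tableau closes; the branch above is one of them.

Yes, valid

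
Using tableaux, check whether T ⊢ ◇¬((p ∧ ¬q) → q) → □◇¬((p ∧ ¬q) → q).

No, not valid

Tableau for the negation ¬(◇¬((p ∧ ¬q) → q) → □◇¬((p ∧ ¬q) → q)):
1. ¬(◇¬((p ∧ ¬q) → q) → □◇¬((p ∧ ¬q) → q)), u
2. ◇¬((p ∧ ¬q) → q), u
3. ¬□◇¬((p ∧ ¬q) → q), u
4. ¬((p ∧ ¬q) → q), v
5. p ∧ ¬q, v
6. ¬q, v
7. p, v
8. ¬◇¬((p ∧ ¬q) → q), w
9. (p ∧ ¬q) → q, w
10. q, w
Accessibility: uRu, uRv, uRw, vRv, wRw
The negation has an open branch (countermodel exists).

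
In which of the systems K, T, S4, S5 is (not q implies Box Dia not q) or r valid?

S5

S4-tableau for the negation not ((not q implies Box Dia not q) or r):
1. not ((not q implies Box Dia not q) or r), 0
2. not (not q implies Box Dia not q), 0   [neg-or-rule on 1]
3. not r, 0   [neg-or-rule on 1]
4. not q, 0   [neg-implies-rule on 2]
5. not Box Dia not q, 0   [neg-implies-rule on 2]
6. not Dia not q, 1   [neg-Box-rule on 5: fresh world 1, 0R1]
7. q, 1   [neg-Dia-rule on 6 via 1R1]
Accessibility: 0R0, 0R1, 1R1
Complete open branch: countermodel on an S4-frame, so not valid in S4, nor in K, T (the same frame is also a K-frame and a T-frame).
S5-tableau for the negation not ((not q implies Box Dia not q) or r):
1. not ((not q implies Box Dia not q) or r), 0
2. not (not q implies Box Dia not q), 0   [neg-or-rule on 1]
3. not r, 0   [neg-or-rule on 1]
4. not q, 0   [neg-implies-rule on 2]
5. not Box Dia not q, 0   [neg-implies-rule on 2]
6. not Dia not q, 1   [neg-Box-rule on 5: fresh world 1, 0R1]
7. q, 0   [neg-Dia-rule on 6 via 1R0]
Accessibility: 0R0, 0R1, 1R0, 1R1
Branch closes: q and not q both at 0.
Every branch closes (one shown): valid in S5.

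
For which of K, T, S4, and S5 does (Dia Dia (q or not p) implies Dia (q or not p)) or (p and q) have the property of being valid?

T-tableau for the negation not ((Dia Dia (q or not p) implies Dia (q or not p)) or (p and q)):
1. not ((Dia Dia (q or not p) implies Dia (q or not p)) or (p and q)), u
2. not (Dia Dia (q or not p) implies Dia (q or not p)), u
3. not (p and q), u
4. Dia Dia (q or not p), u
5. not Dia (q or not p), u
6. not (q or not p), u
7. not q, u
8. p, u
9. Dia (q or not p), v
10. not (q or not p), v
11. not q, v
12. p, v
13. q or not p, w
14. not p, w
Accessibility: uRu, uRv, vRv, vRw, wRw
Complete open branch: countermodel on a T-frame, so not valid in T, nor in K (the same frame is also a K-frame).
S4-tableau for the negation not ((Dia Dia (q or not p) implies Dia (q or not p)) or (p and q)):
1. not ((Dia Dia (q or not p) implies Dia (q or not p)) or (p and q)), u
2. not (Dia Dia (q or not p) implies Dia (q or not p)), u
3. not (p and q), u
4. Dia Dia (q or not p), u
5. not Dia (q or not p), u
6. not (q or not p), u
7. not q, u
8. p, u
9. Dia (q or not p), v
10. not (q or not p), v
11. not q, v
12. p, v
13. q or not p, w
14. not (q or not p), w
15. not q, w
16. p, w
17. not p, w
Accessibility: uRu, uRv, uRw, vRv, vRw, wRw
Branch closes: p and not p both at w.
Every branch closes (one shown): valid in S4, hence also in S5 (every theorem of S4 is a theorem of S5).

S4, S5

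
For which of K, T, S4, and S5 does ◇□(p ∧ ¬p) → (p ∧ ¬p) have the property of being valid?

K-tableau for the negation ¬(◇□(p ∧ ¬p) → (p ∧ ¬p)):
1. ¬(◇□(p ∧ ¬p) → (p ∧ ¬p)), w0
2. ◇□(p ∧ ¬p), w0
3. ¬(p ∧ ¬p), w0
4. p, w0
5. □(p ∧ ¬p), w1
Accessibility: w0Rw1
Complete open branch: countermodel on a K-frame, so not valid in K.
T-tableau for the negation ¬(◇□(p ∧ ¬p) → (p ∧ ¬p)):
1. ¬(◇□(p ∧ ¬p) → (p ∧ ¬p)), w0
2. ◇□(p ∧ ¬p), w0
3. ¬(p ∧ ¬p), w0
4. p, w0
5. □(p ∧ ¬p), w1
6. p ∧ ¬p, w1
7. p, w1
8. ¬p, w1
Accessibility: w0Rw0, w0Rw1, w1Rw1
Branch closes: p and ¬p both at w1.
Every branch closes (one shown): valid in T, hence also in S4, S5 (every theorem of T is a theorem of S4 and S5).

T, S4, S5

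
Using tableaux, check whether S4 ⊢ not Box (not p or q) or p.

Invalid (countermodel exists)

Tableau for the negation not (not Box (not p or q) or p):
1. not (not Box (not p or q) or p), u
2. Box (not p or q), u
3. not p, u
4. not p or q, u
5. q, u
Accessibility: uRu
The negation has an open branch (countermodel exists).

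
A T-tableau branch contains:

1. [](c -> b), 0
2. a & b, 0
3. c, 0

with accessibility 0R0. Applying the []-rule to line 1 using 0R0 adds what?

c -> b, 0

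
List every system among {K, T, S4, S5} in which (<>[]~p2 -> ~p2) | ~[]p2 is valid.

T, S4, S5

K-tableau for the negation ~((<>[]~p2 -> ~p2) | ~[]p2):
1. ~((<>[]~p2 -> ~p2) | ~[]p2), u
2. ~(<>[]~p2 -> ~p2), u   [~|-rule on 1]
3. []p2, u   [~|-rule on 1]
4. <>[]~p2, u   [~->-rule on 2]
5. p2, u   [~->-rule on 2]
6. []~p2, v   [<>-rule on 4: fresh world v, uRv]
7. p2, v   [[]-rule on 3 via uRv]
Accessibility: uRv
Complete open branch: countermodel on a K-frame, so not valid in K.
T-tableau for the negation ~((<>[]~p2 -> ~p2) | ~[]p2):
1. ~((<>[]~p2 -> ~p2) | ~[]p2), u
2. ~(<>[]~p2 -> ~p2), u   [~|-rule on 1]
3. []p2, u   [~|-rule on 1]
4. <>[]~p2, u   [~->-rule on 2]
5. p2, u   [~->-rule on 2]
6. []~p2, v   [<>-rule on 4: fresh world v, uRv]
7. p2, v   [[]-rule on 3 via uRv]
8. ~p2, v   [[]-rule on 6 via vRv]
Accessibility: uRu, uRv, vRv
Branch closes: p2 and ~p2 both at v.
Every branch closes (one shown): valid in T, hence also in S4, S5 (every theorem of T is a theorem of S4 and S5).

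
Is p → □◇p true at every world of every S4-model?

No, not valid

Tableau for the negation ¬(p → □◇p):
1. ¬(p → □◇p), u
2. p, u   [¬→-rule on 1]
3. ¬□◇p, u   [¬→-rule on 1]
4. ¬◇p, v   [¬□-rule on 3: fresh world v, uRv]
5. ¬p, v   [¬◇-rule on 4 via vRv]
Accessibility: uRu, uRv, vRv
The negation has an open branch (countermodel exists).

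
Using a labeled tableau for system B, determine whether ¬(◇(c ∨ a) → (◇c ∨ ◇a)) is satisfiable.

Unsatisfiable

1. ¬(◇(c ∨ a) → (◇c ∨ ◇a)), u
2. ◇(c ∨ a), u
3. ¬(◇c ∨ ◇a), u
4. ¬◇c, u
5. ¬◇a, u
6. ¬c, u
7. ¬a, u
8. c ∨ a, v
9. ¬c, v
10. ¬a, v
11. a, v
Accessibility: uRu, uRv, vRu, vRv
Branch closes: a and ¬a both at v.
Every branch closes; the branch above is one of them.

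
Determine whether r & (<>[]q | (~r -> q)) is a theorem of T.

Invalid (countermodel exists)

Tableau for the negation ~(r & (<>[]q | (~r -> q))):
1. ~(r & (<>[]q | (~r -> q))), 0
2. ~(<>[]q | (~r -> q)), 0
3. ~<>[]q, 0
4. ~(~r -> q), 0
5. ~r, 0
6. ~q, 0
7. ~[]q, 0
8. ~q, 1
9. ~[]q, 1
10. ~q, 2
Accessibility: 0R0, 0R1, 1R1, 1R2, 2R2
The negation has an open branch (countermodel exists).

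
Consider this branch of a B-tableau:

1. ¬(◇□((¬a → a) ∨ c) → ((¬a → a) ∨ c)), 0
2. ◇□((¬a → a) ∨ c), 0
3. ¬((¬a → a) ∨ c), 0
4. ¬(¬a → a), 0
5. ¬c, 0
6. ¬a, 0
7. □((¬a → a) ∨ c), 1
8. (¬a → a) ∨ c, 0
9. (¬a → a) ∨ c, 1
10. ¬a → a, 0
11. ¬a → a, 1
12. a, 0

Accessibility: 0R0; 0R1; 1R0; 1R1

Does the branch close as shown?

Closed

Both a and ¬a appear at 0.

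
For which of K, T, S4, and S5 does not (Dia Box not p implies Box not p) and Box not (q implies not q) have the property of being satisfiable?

K, T, S4

S4-tableau for the formula:
1. not (Dia Box not p implies Box not p) and Box not (q implies not q), 0
2. not (Dia Box not p implies Box not p), 0   [and-rule on 1]
3. Box not (q implies not q), 0   [and-rule on 1]
4. Dia Box not p, 0   [neg-implies-rule on 2]
5. not Box not p, 0   [neg-implies-rule on 2]
6. not (q implies not q), 0   [Box-rule on 3 via 0R0]
7. q, 0   [neg-implies-rule on 6]
8. Box not p, 1   [Dia-rule on 4: fresh world 1, 0R1]
9. not (q implies not q), 1   [Box-rule on 3 via 0R1]
10. q, 1   [neg-implies-rule on 9]
11. not p, 1   [Box-rule on 8 via 1R1]
12. p, 2   [neg-Box-rule on 5: fresh world 2, 0R2]
13. not (q implies not q), 2   [Box-rule on 3 via 0R2]
14. q, 2   [neg-implies-rule on 13]
Accessibility: 0R0, 0R1, 0R2, 1R1, 2R2
Complete open branch: satisfiable in S4, hence also in K, T (this S4-model is also a K-model and a T-model).
S5-tableau for the formula:
1. not (Dia Box not p implies Box not p) and Box not (q implies not q), 0
2. not (Dia Box not p implies Box not p), 0   [and-rule on 1]
3. Box not (q implies not q), 0   [and-rule on 1]
4. Dia Box not p, 0   [neg-implies-rule on 2]
5. not Box not p, 0   [neg-implies-rule on 2]
6. not (q implies not q), 0   [Box-rule on 3 via 0R0]
7. q, 0   [neg-implies-rule on 6]
8. Box not p, 1   [Dia-rule on 4: fresh world 1, 0R1]
9. not (q implies not q), 1   [Box-rule on 3 via 0R1]
10. q, 1   [neg-implies-rule on 9]
11. not p, 0   [Box-rule on 8 via 1R0]
12. not p, 1   [Box-rule on 8 via 1R1]
13. p, 2   [neg-Box-rule on 5: fresh world 2, 0R2]
14. not (q implies not q), 2   [Box-rule on 3 via 0R2]
15. q, 2   [neg-implies-rule on 14]
16. not p, 2   [Box-rule on 8 via 1R2]
Accessibility: 0R0, 0R1, 0R2, 1R0, 1R1, 1R2, 2R0, 2R1, 2R2
Branch closes: p and not p both at 2.
Every branch closes (one shown): unsatisfiable in S5.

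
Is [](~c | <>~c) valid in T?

No, not valid

Tableau for the negation ~[](~c | <>~c):
1. ~[](~c | <>~c), u
2. ~(~c | <>~c), v
3. c, v
4. ~<>~c, v
Accessibility: uRu, uRv, vRv
The negation has an open branch (countermodel exists).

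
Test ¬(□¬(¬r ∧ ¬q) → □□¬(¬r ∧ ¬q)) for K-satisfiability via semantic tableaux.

1. ¬(□¬(¬r ∧ ¬q) → □□¬(¬r ∧ ¬q)), u
2. □¬(¬r ∧ ¬q), u
3. ¬□□¬(¬r ∧ ¬q), u
4. ¬□¬(¬r ∧ ¬q), v
5. ¬(¬r ∧ ¬q), v
6. q, v
7. ¬r ∧ ¬q, w
8. ¬r, w
9. ¬q, w
Accessibility: uRv, vRw

Satisfiable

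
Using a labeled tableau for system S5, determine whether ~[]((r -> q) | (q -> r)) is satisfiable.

1. ~[]((r -> q) | (q -> r)), 0
2. ~((r -> q) | (q -> r)), 1   [~[]-rule on 1: fresh world 1, 0R1]
3. ~(r -> q), 1   [~|-rule on 2]
4. ~(q -> r), 1   [~|-rule on 2]
5. r, 1   [~->-rule on 3]
6. ~q, 1   [~->-rule on 3]
7. q, 1   [~->-rule on 4]
8. ~r, 1   [~->-rule on 4]
Accessibility: 0R0, 0R1, 1R0, 1R1
Branch closes: q and ~q both at 1.
(One branch shown.) All branches close.

No, unsatisfiable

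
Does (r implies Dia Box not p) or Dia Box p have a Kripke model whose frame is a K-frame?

Satisfiable

1. (r implies Dia Box not p) or Dia Box p, u
2. Dia Box p, u
3. Box p, v
Accessibility: uRv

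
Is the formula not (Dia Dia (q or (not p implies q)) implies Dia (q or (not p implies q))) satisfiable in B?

Satisfiable

1. not (Dia Dia (q or (not p implies q)) implies Dia (q or (not p implies q))), u
2. Dia Dia (q or (not p implies q)), u   [neg-implies-rule on 1]
3. not Dia (q or (not p implies q)), u   [neg-implies-rule on 1]
4. not (q or (not p implies q)), u   [neg-Dia-rule on 3 via uRu]
5. not q, u   [neg-or-rule on 4]
6. not (not p implies q), u   [neg-or-rule on 4]
7. not p, u   [neg-implies-rule on 6]
8. Dia (q or (not p implies q)), v   [Dia-rule on 2: fresh world v, uRv]
9. not (q or (not p implies q)), v   [neg-Dia-rule on 3 via uRv]
10. not q, v   [neg-or-rule on 9]
11. not (not p implies q), v   [neg-or-rule on 9]
12. not p, v   [neg-implies-rule on 11]
13. q or (not p implies q), w   [Dia-rule on 8: fresh world w, vRw]
14. not p implies q, w   [or-rule on 13 (branches; this branch)]
15. q, w   [implies-rule on 14 (branches; this branch)]
Accessibility: uRu, uRv, vRu, vRv, vRw, wRv, wRw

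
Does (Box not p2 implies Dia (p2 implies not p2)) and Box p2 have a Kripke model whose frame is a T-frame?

Yes, satisfiable

1. (Box not p2 implies Dia (p2 implies not p2)) and Box p2, w0
2. Box not p2 implies Dia (p2 implies not p2), w0
3. Box p2, w0
4. p2, w0
5. not Box not p2, w0
6. p2, w1
Accessibility: w0Rw0, w0Rw1, w1Rw1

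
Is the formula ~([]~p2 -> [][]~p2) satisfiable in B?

Satisfiable (open branch found)

1. ~([]~p2 -> [][]~p2), u
2. []~p2, u   [~->-rule on 1]
3. ~[][]~p2, u   [~->-rule on 1]
4. ~p2, u   [[]-rule on 2 via uRu]
5. ~[]~p2, v   [~[]-rule on 3: fresh world v, uRv]
6. ~p2, v   [[]-rule on 2 via uRv]
7. p2, w   [~[]-rule on 5: fresh world w, vRw]
Accessibility: uRu, uRv, vRu, vRv, vRw, wRv, wRw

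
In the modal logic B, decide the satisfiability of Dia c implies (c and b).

1. Dia c implies (c and b), 0
2. c and b, 0   [implies-rule on 1 (branches; this branch)]
3. c, 0   [and-rule on 2]
4. b, 0   [and-rule on 2]
Accessibility: 0R0

Satisfiable (open branch found)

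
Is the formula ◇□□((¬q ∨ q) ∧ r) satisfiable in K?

Satisfiable (open branch found)

1. ◇□□((¬q ∨ q) ∧ r), u
2. □□((¬q ∨ q) ∧ r), v
Accessibility: uRv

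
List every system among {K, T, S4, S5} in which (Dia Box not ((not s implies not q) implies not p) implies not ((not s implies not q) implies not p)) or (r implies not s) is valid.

S5

S4-tableau for the negation not ((Dia Box not ((not s implies not q) implies not p) implies not ((not s implies not q) implies not p)) or (r implies not s)):
1. not ((Dia Box not ((not s implies not q) implies not p) implies not ((not s implies not q) implies not p)) or (r implies not s)), w0
2. not (Dia Box not ((not s implies not q) implies not p) implies not ((not s implies not q) implies not p)), w0
3. not (r implies not s), w0
4. Dia Box not ((not s implies not q) implies not p), w0
5. (not s implies not q) implies not p, w0
6. r, w0
7. s, w0
8. not p, w0
9. Box not ((not s implies not q) implies not p), w1
10. not ((not s implies not q) implies not p), w1
11. not s implies not q, w1
12. p, w1
13. not q, w1
Accessibility: w0Rw0, w0Rw1, w1Rw1
Complete open branch: countermodel on an S4-frame, so not valid in S4, nor in K, T (the same frame is also a K-frame and a T-frame).
S5-tableau for the negation not ((Dia Box not ((not s implies not q) implies not p) implies not ((not s implies not q) implies not p)) or (r implies not s)):
1. not ((Dia Box not ((not s implies not q) implies not p) implies not ((not s implies not q) implies not p)) or (r implies not s)), w0
2. not (Dia Box not ((not s implies not q) implies not p) implies not ((not s implies not q) implies not p)), w0
3. not (r implies not s), w0
4. Dia Box not ((not s implies not q) implies not p), w0
5. (not s implies not q) implies not p, w0
6. r, w0
7. s, w0
8. not p, w0
9. Box not ((not s implies not q) implies not p), w1
10. not ((not s implies not q) implies not p), w0
11. not s implies not q, w0
12. p, w0
Accessibility: w0Rw0, w0Rw1, w1Rw0, w1Rw1
Branch closes: p and not p both at w0.
Every branch closes (one shown): valid in S5.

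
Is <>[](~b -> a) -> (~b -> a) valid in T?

Tableau for the negation ~(<>[](~b -> a) -> (~b -> a)):
1. ~(<>[](~b -> a) -> (~b -> a)), 0
2. <>[](~b -> a), 0
3. ~(~b -> a), 0
4. ~b, 0
5. ~a, 0
6. [](~b -> a), 1
7. ~b -> a, 1
8. a, 1
Accessibility: 0R0, 0R1, 1R1
The negation has an open branch (countermodel exists).

No, not valid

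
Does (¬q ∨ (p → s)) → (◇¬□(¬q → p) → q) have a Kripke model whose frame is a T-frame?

Satisfiable (open branch found)

1. (¬q ∨ (p → s)) → (◇¬□(¬q → p) → q), w0
2. ◇¬□(¬q → p) → q, w0
3. q, w0
Accessibility: w0Rw0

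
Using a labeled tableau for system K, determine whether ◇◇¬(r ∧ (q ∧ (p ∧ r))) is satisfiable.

1. ◇◇¬(r ∧ (q ∧ (p ∧ r))), 0
2. ◇¬(r ∧ (q ∧ (p ∧ r))), 1
3. ¬(r ∧ (q ∧ (p ∧ r))), 2
4. ¬(q ∧ (p ∧ r)), 2
5. ¬(p ∧ r), 2
6. ¬r, 2
Accessibility: 0R1, 1R2

Satisfiable (open branch found)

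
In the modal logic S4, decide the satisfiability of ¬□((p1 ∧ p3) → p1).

No, unsatisfiable

1. ¬□((p1 ∧ p3) → p1), w0
2. ¬((p1 ∧ p3) → p1), w1
3. p1 ∧ p3, w1
4. ¬p1, w1
5. p1, w1
6. p3, w1
Accessibility: w0Rw0, w0Rw1, w1Rw1
Branch closes: p1 and ¬p1 both at w1.
(One branch shown.) All branches close.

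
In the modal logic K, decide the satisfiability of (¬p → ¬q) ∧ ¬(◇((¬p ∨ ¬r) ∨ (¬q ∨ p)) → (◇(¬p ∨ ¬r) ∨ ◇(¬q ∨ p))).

No, unsatisfiable

1. (¬p → ¬q) ∧ ¬(◇((¬p ∨ ¬r) ∨ (¬q ∨ p)) → (◇(¬p ∨ ¬r) ∨ ◇(¬q ∨ p))), w0
2. ¬p → ¬q, w0   [∧-rule on 1]
3. ¬(◇((¬p ∨ ¬r) ∨ (¬q ∨ p)) → (◇(¬p ∨ ¬r) ∨ ◇(¬q ∨ p))), w0   [∧-rule on 1]
4. ◇((¬p ∨ ¬r) ∨ (¬q ∨ p)), w0   [¬→-rule on 3]
5. ¬(◇(¬p ∨ ¬r) ∨ ◇(¬q ∨ p)), w0   [¬→-rule on 3]
6. ¬◇(¬p ∨ ¬r), w0   [¬∨-rule on 5]
7. ¬◇(¬q ∨ p), w0   [¬∨-rule on 5]
8. ¬q, w0   [→-rule on 2 (branches; this branch)]
9. (¬p ∨ ¬r) ∨ (¬q ∨ p), w1   [◇-rule on 4: fresh world w1, w0Rw1]
10. ¬(¬p ∨ ¬r), w1   [¬◇-rule on 6 via w0Rw1]
11. p, w1   [¬∨-rule on 10]
12. r, w1   [¬∨-rule on 10]
13. ¬(¬q ∨ p), w1   [¬◇-rule on 7 via w0Rw1]
14. q, w1   [¬∨-rule on 13]
15. ¬p, w1   [¬∨-rule on 13]
Accessibility: w0Rw1
Branch closes: p and ¬p both at w1.
All branches of the tableau close; one closing branch shown above.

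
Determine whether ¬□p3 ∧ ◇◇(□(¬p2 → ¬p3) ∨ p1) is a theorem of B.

Tableau for the negation ¬(¬□p3 ∧ ◇◇(□(¬p2 → ¬p3) ∨ p1)):
1. ¬(¬□p3 ∧ ◇◇(□(¬p2 → ¬p3) ∨ p1)), 0
2. ¬◇◇(□(¬p2 → ¬p3) ∨ p1), 0
3. ¬◇(□(¬p2 → ¬p3) ∨ p1), 0
4. ¬(□(¬p2 → ¬p3) ∨ p1), 0
5. ¬□(¬p2 → ¬p3), 0
6. ¬p1, 0
7. ¬(¬p2 → ¬p3), 1
8. ¬p2, 1
9. p3, 1
10. ¬◇(□(¬p2 → ¬p3) ∨ p1), 1
11. ¬(□(¬p2 → ¬p3) ∨ p1), 1
12. ¬□(¬p2 → ¬p3), 1
13. ¬p1, 1
14. ¬(¬p2 → ¬p3), 2
15. ¬p2, 2
16. p3, 2
17. ¬(□(¬p2 → ¬p3) ∨ p1), 2
18. ¬□(¬p2 → ¬p3), 2
19. ¬p1, 2
20. ¬(¬p2 → ¬p3), 3
21. ¬p2, 3
22. p3, 3
Accessibility: 0R0, 0R1, 1R0, 1R1, 1R2, 2R1, 2R2, 2R3, 3R2, 3R3
The negation has an open branch (countermodel exists).

Invalid (countermodel exists)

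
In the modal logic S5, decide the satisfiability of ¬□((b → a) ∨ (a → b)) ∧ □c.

1. ¬□((b → a) ∨ (a → b)) ∧ □c, u
2. ¬□((b → a) ∨ (a → b)), u
3. □c, u
4. c, u
5. ¬((b → a) ∨ (a → b)), v
6. ¬(b → a), v
7. ¬(a → b), v
8. b, v
9. ¬a, v
10. a, v
11. ¬b, v
Accessibility: uRu, uRv, vRu, vRv
Branch closes: a and ¬a both at v.
(One branch shown.) All branches close.

Unsatisfiable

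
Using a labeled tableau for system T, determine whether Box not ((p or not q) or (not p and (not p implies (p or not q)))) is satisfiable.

1. Box not ((p or not q) or (not p and (not p implies (p or not q)))), u
2. not ((p or not q) or (not p and (not p implies (p or not q)))), u   [Box-rule on 1 via uRu]
3. not (p or not q), u   [neg-or-rule on 2]
4. not (not p and (not p implies (p or not q))), u   [neg-or-rule on 2]
5. not p, u   [neg-or-rule on 3]
6. q, u   [neg-or-rule on 3]
7. not (not p implies (p or not q)), u   [neg-and-rule on 4 (branches; this branch)]
Accessibility: uRu

Satisfiable (open branch found)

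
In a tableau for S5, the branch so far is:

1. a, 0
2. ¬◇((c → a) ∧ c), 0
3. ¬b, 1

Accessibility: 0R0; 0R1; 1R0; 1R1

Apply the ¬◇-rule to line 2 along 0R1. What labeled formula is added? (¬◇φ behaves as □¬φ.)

¬((c → a) ∧ c), 1

¬◇φ behaves as □¬φ: propagate the negated body to each accessible world.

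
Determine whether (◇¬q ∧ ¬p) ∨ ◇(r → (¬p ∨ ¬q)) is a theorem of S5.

Not valid

Tableau for the negation ¬((◇¬q ∧ ¬p) ∨ ◇(r → (¬p ∨ ¬q))):
1. ¬((◇¬q ∧ ¬p) ∨ ◇(r → (¬p ∨ ¬q))), u
2. ¬(◇¬q ∧ ¬p), u
3. ¬◇(r → (¬p ∨ ¬q)), u
4. ¬(r → (¬p ∨ ¬q)), u
5. r, u
6. ¬(¬p ∨ ¬q), u
7. p, u
8. q, u
Accessibility: uRu
The negation has an open branch (countermodel exists).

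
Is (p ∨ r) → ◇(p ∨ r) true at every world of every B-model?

Tableau for the negation ¬((p ∨ r) → ◇(p ∨ r)):
1. ¬((p ∨ r) → ◇(p ∨ r)), 0
2. p ∨ r, 0   [¬→-rule on 1]
3. ¬◇(p ∨ r), 0   [¬→-rule on 1]
4. ¬(p ∨ r), 0   [¬◇-rule on 3 via 0R0]
5. ¬p, 0   [¬∨-rule on 4]
6. ¬r, 0   [¬∨-rule on 4]
7. r, 0   [∨-rule on 2 (branches; this branch)]
Accessibility: 0R0
Branch closes: r and ¬r both at 0.
Every branch of the negation's tableau closes; the branch above is one of them.

Valid in B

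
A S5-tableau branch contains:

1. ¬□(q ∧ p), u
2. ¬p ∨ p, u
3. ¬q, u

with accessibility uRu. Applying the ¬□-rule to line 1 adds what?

a fresh world v with uRv, and ¬(q ∧ p) at v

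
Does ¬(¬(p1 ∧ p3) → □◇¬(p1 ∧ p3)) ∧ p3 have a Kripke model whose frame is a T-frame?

Yes, satisfiable

1. ¬(¬(p1 ∧ p3) → □◇¬(p1 ∧ p3)) ∧ p3, u
2. ¬(¬(p1 ∧ p3) → □◇¬(p1 ∧ p3)), u
3. p3, u
4. ¬(p1 ∧ p3), u
5. ¬□◇¬(p1 ∧ p3), u
6. ¬p1, u
7. ¬◇¬(p1 ∧ p3), v
8. p1 ∧ p3, v
9. p1, v
10. p3, v
Accessibility: uRu, uRv, vRv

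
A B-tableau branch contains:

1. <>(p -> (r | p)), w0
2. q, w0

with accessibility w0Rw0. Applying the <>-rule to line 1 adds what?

a fresh world w1 with w0Rw1, and p -> (r | p) at w1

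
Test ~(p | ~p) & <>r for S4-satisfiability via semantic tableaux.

1. ~(p | ~p) & <>r, u
2. ~(p | ~p), u   [&-rule on 1]
3. <>r, u   [&-rule on 1]
4. ~p, u   [~|-rule on 2]
5. p, u   [~|-rule on 2]
Accessibility: uRu
Branch closes: p and ~p both at u.
All branches of the tableau close; one closing branch shown above.

Unsatisfiable (every branch closes)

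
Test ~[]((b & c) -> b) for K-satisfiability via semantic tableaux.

Unsatisfiable

1. ~[]((b & c) -> b), w0
2. ~((b & c) -> b), w1   [~[]-rule on 1: fresh world w1, w0Rw1]
3. b & c, w1   [~->-rule on 2]
4. ~b, w1   [~->-rule on 2]
5. b, w1   [&-rule on 3]
6. c, w1   [&-rule on 3]
Accessibility: w0Rw1
Branch closes: b and ~b both at w1.
Every branch closes; the branch above is one of them.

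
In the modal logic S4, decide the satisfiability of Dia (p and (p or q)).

1. Dia (p and (p or q)), w0
2. p and (p or q), w1   [Dia-rule on 1: fresh world w1, w0Rw1]
3. p, w1   [and-rule on 2]
4. p or q, w1   [and-rule on 2]
5. q, w1   [or-rule on 4 (branches; this branch)]
Accessibility: w0Rw0, w0Rw1, w1Rw1

Satisfiable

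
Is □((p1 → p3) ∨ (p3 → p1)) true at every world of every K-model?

Valid in K

Tableau for the negation ¬□((p1 → p3) ∨ (p3 → p1)):
1. ¬□((p1 → p3) ∨ (p3 → p1)), u
2. ¬((p1 → p3) ∨ (p3 → p1)), v   [¬□-rule on 1: fresh world v, uRv]
3. ¬(p1 → p3), v   [¬∨-rule on 2]
4. ¬(p3 → p1), v   [¬∨-rule on 2]
5. p1, v   [¬→-rule on 3]
6. ¬p3, v   [¬→-rule on 3]
7. p3, v   [¬→-rule on 4]
8. ¬p1, v   [¬→-rule on 4]
Accessibility: uRv
Branch closes: p3 and ¬p3 both at v.
All branches of the negation close; one closing branch shown above.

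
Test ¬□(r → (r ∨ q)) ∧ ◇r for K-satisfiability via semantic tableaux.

1. ¬□(r → (r ∨ q)) ∧ ◇r, 0
2. ¬□(r → (r ∨ q)), 0
3. ◇r, 0
4. ¬(r → (r ∨ q)), 1
5. r, 1
6. ¬(r ∨ q), 1
7. ¬r, 1
8. ¬q, 1
Accessibility: 0R1
Branch closes: r and ¬r both at 1.
Every branch closes; the branch above is one of them.

No, unsatisfiable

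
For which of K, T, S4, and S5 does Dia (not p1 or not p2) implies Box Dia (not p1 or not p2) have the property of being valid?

S4-tableau for the negation not (Dia (not p1 or not p2) implies Box Dia (not p1 or not p2)):
1. not (Dia (not p1 or not p2) implies Box Dia (not p1 or not p2)), w0
2. Dia (not p1 or not p2), w0   [neg-implies-rule on 1]
3. not Box Dia (not p1 or not p2), w0   [neg-implies-rule on 1]
4. not p1 or not p2, w1   [Dia-rule on 2: fresh world w1, w0Rw1]
5. not p2, w1   [or-rule on 4 (branches; this branch)]
6. not Dia (not p1 or not p2), w2   [neg-Box-rule on 3: fresh world w2, w0Rw2]
7. not (not p1 or not p2), w2   [neg-Dia-rule on 6 via w2Rw2]
8. p1, w2   [neg-or-rule on 7]
9. p2, w2   [neg-or-rule on 7]
Accessibility: w0Rw0, w0Rw1, w0Rw2, w1Rw1, w2Rw2
Complete open branch: countermodel on an S4-frame, so not valid in S4, nor in K, T (the same frame is also a K-frame and a T-frame).
S5-tableau for the negation not (Dia (not p1 or not p2) implies Box Dia (not p1 or not p2)):
1. not (Dia (not p1 or not p2) implies Box Dia (not p1 or not p2)), w0
2. Dia (not p1 or not p2), w0   [neg-implies-rule on 1]
3. not Box Dia (not p1 or not p2), w0   [neg-implies-rule on 1]
4. not p1 or not p2, w1   [Dia-rule on 2: fresh world w1, w0Rw1]
5. not p2, w1   [or-rule on 4 (branches; this branch)]
6. not Dia (not p1 or not p2), w2   [neg-Box-rule on 3: fresh world w2, w0Rw2]
7. not (not p1 or not p2), w0   [neg-Dia-rule on 6 via w2Rw0]
8. p1, w0   [neg-or-rule on 7]
9. p2, w0   [neg-or-rule on 7]
10. not (not p1 or not p2), w1   [neg-Dia-rule on 6 via w2Rw1]
11. p1, w1   [neg-or-rule on 10]
12. p2, w1   [neg-or-rule on 10]
Accessibility: w0Rw0, w0Rw1, w0Rw2, w1Rw0, w1Rw1, w1Rw2, w2Rw0, w2Rw1, w2Rw2
Branch closes: p2 and not p2 both at w1.
Every branch closes (one shown): valid in S5.

S5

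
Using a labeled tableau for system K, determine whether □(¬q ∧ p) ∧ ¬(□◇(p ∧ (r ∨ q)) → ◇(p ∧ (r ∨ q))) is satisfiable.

1. □(¬q ∧ p) ∧ ¬(□◇(p ∧ (r ∨ q)) → ◇(p ∧ (r ∨ q))), u
2. □(¬q ∧ p), u   [∧-rule on 1]
3. ¬(□◇(p ∧ (r ∨ q)) → ◇(p ∧ (r ∨ q))), u   [∧-rule on 1]
4. □◇(p ∧ (r ∨ q)), u   [¬→-rule on 3]
5. ¬◇(p ∧ (r ∨ q)), u   [¬→-rule on 3]

Yes, satisfiable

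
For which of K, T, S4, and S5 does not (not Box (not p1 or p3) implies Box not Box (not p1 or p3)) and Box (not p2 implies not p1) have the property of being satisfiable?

S4-tableau for the formula:
1. not (not Box (not p1 or p3) implies Box not Box (not p1 or p3)) and Box (not p2 implies not p1), 0
2. not (not Box (not p1 or p3) implies Box not Box (not p1 or p3)), 0
3. Box (not p2 implies not p1), 0
4. not Box (not p1 or p3), 0
5. not Box not Box (not p1 or p3), 0
6. not p2 implies not p1, 0
7. not p1, 0
8. not (not p1 or p3), 1
9. p1, 1
10. not p3, 1
11. not p2 implies not p1, 1
12. p2, 1
13. Box (not p1 or p3), 2
14. not p2 implies not p1, 2
15. not p1 or p3, 2
16. not p1, 2
17. p3, 2
Accessibility: 0R0, 0R1, 0R2, 1R1, 2R2
Complete open branch: satisfiable in S4, hence also in K, T (this S4-model is also a K-model and a T-model).
S5-tableau for the formula:
1. not (not Box (not p1 or p3) implies Box not Box (not p1 or p3)) and Box (not p2 implies not p1), 0
2. not (not Box (not p1 or p3) implies Box not Box (not p1 or p3)), 0
3. Box (not p2 implies not p1), 0
4. not Box (not p1 or p3), 0
5. not Box not Box (not p1 or p3), 0
6. not p2 implies not p1, 0
7. not p1, 0
8. not (not p1 or p3), 1
9. p1, 1
10. not p3, 1
11. not p2 implies not p1, 1
12. p2, 1
13. Box (not p1 or p3), 2
14. not p2 implies not p1, 2
15. not p1 or p3, 0
16. not p1 or p3, 1
17. not p1 or p3, 2
18. not p1, 2
19. p3, 0
20. p3, 1
Accessibility: 0R0, 0R1, 0R2, 1R0, 1R1, 1R2, 2R0, 2R1, 2R2
Branch closes: p3 and not p3 both at 1.
Every branch closes (one shown): unsatisfiable in S5.

K, T, S4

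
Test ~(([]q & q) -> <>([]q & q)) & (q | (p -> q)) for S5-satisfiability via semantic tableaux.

No, unsatisfiable

1. ~(([]q & q) -> <>([]q & q)) & (q | (p -> q)), u
2. ~(([]q & q) -> <>([]q & q)), u
3. q | (p -> q), u
4. []q & q, u
5. ~<>([]q & q), u
6. []q, u
7. q, u
8. ~([]q & q), u
9. p -> q, u
10. ~[]q, u
11. ~q, v
12. ~([]q & q), v
13. q, v
Accessibility: uRu, uRv, vRu, vRv
Branch closes: q and ~q both at v.
All branches of the tableau close; one closing branch shown above.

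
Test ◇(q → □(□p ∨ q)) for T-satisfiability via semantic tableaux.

Satisfiable (open branch found)

1. ◇(q → □(□p ∨ q)), 0
2. q → □(□p ∨ q), 1   [◇-rule on 1: fresh world 1, 0R1]
3. □(□p ∨ q), 1   [→-rule on 2 (branches; this branch)]
4. □p ∨ q, 1   [□-rule on 3 via 1R1]
5. q, 1   [∨-rule on 4 (branches; this branch)]
Accessibility: 0R0, 0R1, 1R1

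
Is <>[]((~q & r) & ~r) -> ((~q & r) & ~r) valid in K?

Tableau for the negation ~(<>[]((~q & r) & ~r) -> ((~q & r) & ~r)):
1. ~(<>[]((~q & r) & ~r) -> ((~q & r) & ~r)), 0
2. <>[]((~q & r) & ~r), 0
3. ~((~q & r) & ~r), 0
4. r, 0
5. []((~q & r) & ~r), 1
Accessibility: 0R1
The negation has an open branch (countermodel exists).

Not valid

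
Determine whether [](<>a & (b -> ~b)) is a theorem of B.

No, not valid

Tableau for the negation ~[](<>a & (b -> ~b)):
1. ~[](<>a & (b -> ~b)), w0
2. ~(<>a & (b -> ~b)), w1
3. ~(b -> ~b), w1
4. b, w1
Accessibility: w0Rw0, w0Rw1, w1Rw0, w1Rw1
The negation has an open branch (countermodel exists).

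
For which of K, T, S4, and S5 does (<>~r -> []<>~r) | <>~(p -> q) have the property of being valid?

S5

S5-tableau for the negation ~((<>~r -> []<>~r) | <>~(p -> q)):
1. ~((<>~r -> []<>~r) | <>~(p -> q)), w0
2. ~(<>~r -> []<>~r), w0   [~|-rule on 1]
3. ~<>~(p -> q), w0   [~|-rule on 1]
4. <>~r, w0   [~->-rule on 2]
5. ~[]<>~r, w0   [~->-rule on 2]
6. p -> q, w0   [~<>-rule on 3 via w0Rw0]
7. q, w0   [->-rule on 6 (branches; this branch)]
8. ~r, w1   [<>-rule on 4: fresh world w1, w0Rw1]
9. p -> q, w1   [~<>-rule on 3 via w0Rw1]
10. q, w1   [->-rule on 9 (branches; this branch)]
11. ~<>~r, w2   [~[]-rule on 5: fresh world w2, w0Rw2]
12. p -> q, w2   [~<>-rule on 3 via w0Rw2]
13. r, w0   [~<>-rule on 11 via w2Rw0]
14. r, w1   [~<>-rule on 11 via w2Rw1]
Accessibility: w0Rw0, w0Rw1, w0Rw2, w1Rw0, w1Rw1, w1Rw2, w2Rw0, w2Rw1, w2Rw2
Branch closes: r and ~r both at w1.
Every branch closes (one shown): valid in S5.
S4-tableau for the negation ~((<>~r -> []<>~r) | <>~(p -> q)):
1. ~((<>~r -> []<>~r) | <>~(p -> q)), w0
2. ~(<>~r -> []<>~r), w0   [~|-rule on 1]
3. ~<>~(p -> q), w0   [~|-rule on 1]
4. <>~r, w0   [~->-rule on 2]
5. ~[]<>~r, w0   [~->-rule on 2]
6. p -> q, w0   [~<>-rule on 3 via w0Rw0]
7. q, w0   [->-rule on 6 (branches; this branch)]
8. ~r, w1   [<>-rule on 4: fresh world w1, w0Rw1]
9. p -> q, w1   [~<>-rule on 3 via w0Rw1]
10. q, w1   [->-rule on 9 (branches; this branch)]
11. ~<>~r, w2   [~[]-rule on 5: fresh world w2, w0Rw2]
12. p -> q, w2   [~<>-rule on 3 via w0Rw2]
13. r, w2   [~<>-rule on 11 via w2Rw2]
14. q, w2   [->-rule on 12 (branches; this branch)]
Accessibility: w0Rw0, w0Rw1, w0Rw2, w1Rw1, w2Rw2
Complete open branch: countermodel on an S4-frame, so not valid in S4, nor in K, T (the same frame is also a K-frame and a T-frame).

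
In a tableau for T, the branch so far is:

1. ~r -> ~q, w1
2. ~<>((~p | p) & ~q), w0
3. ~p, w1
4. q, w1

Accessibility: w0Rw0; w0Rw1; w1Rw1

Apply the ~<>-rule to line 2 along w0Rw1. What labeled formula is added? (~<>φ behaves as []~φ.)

~((~p | p) & ~q), w1

~<>φ behaves as []~φ: propagate the negated body to each accessible world.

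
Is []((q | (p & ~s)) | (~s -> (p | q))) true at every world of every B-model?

Tableau for the negation ~[]((q | (p & ~s)) | (~s -> (p | q))):
1. ~[]((q | (p & ~s)) | (~s -> (p | q))), u
2. ~((q | (p & ~s)) | (~s -> (p | q))), v
3. ~(q | (p & ~s)), v
4. ~(~s -> (p | q)), v
5. ~q, v
6. ~(p & ~s), v
7. ~s, v
8. ~(p | q), v
9. ~p, v
Accessibility: uRu, uRv, vRu, vRv
The negation has an open branch (countermodel exists).

Not valid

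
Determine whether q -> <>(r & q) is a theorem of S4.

Invalid (countermodel exists)

Tableau for the negation ~(q -> <>(r & q)):
1. ~(q -> <>(r & q)), w0
2. q, w0
3. ~<>(r & q), w0
4. ~(r & q), w0
5. ~r, w0
Accessibility: w0Rw0
The negation has an open branch (countermodel exists).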